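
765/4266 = 85/474  =  0.18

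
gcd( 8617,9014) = 1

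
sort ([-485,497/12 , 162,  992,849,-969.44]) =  [  -  969.44, - 485,497/12, 162,849,992 ]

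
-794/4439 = -794/4439 = - 0.18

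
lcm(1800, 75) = 1800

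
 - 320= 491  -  811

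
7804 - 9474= - 1670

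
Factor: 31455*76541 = 3^3*5^1*233^1*76541^1 = 2407597155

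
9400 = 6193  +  3207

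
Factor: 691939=541^1*1279^1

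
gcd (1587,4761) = 1587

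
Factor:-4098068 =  - 2^2*  13^1*78809^1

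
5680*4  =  22720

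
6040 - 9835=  - 3795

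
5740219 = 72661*79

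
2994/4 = 1497/2  =  748.50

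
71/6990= 71/6990   =  0.01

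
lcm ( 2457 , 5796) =226044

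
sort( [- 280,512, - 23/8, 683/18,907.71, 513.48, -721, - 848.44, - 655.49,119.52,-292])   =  [ - 848.44, - 721, - 655.49, - 292, - 280, - 23/8,683/18,119.52,512, 513.48 , 907.71]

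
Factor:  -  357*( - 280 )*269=2^3*3^1 * 5^1 * 7^2*17^1*269^1 = 26889240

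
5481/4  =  5481/4 = 1370.25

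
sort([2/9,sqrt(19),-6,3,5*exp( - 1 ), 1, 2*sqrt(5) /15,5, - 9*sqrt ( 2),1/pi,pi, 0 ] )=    [ - 9*sqrt(2), - 6,0, 2/9, 2 * sqrt( 5 ) /15,1/pi,  1,  5*exp( - 1 ), 3 , pi , sqrt( 19),5 ] 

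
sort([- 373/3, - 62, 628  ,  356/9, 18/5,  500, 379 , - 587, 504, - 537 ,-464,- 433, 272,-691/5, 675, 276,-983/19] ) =[-587,- 537 ,  -  464 ,- 433  ,  -  691/5,-373/3,-62, -983/19, 18/5,356/9, 272,  276, 379, 500 , 504,628,675 ] 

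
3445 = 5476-2031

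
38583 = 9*4287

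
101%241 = 101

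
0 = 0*926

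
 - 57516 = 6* (-9586 ) 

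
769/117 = 6  +  67/117 = 6.57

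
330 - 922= - 592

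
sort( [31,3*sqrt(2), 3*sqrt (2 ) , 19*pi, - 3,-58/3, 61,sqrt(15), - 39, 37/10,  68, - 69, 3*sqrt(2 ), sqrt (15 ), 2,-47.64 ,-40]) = [ - 69,-47.64, - 40 ,-39,  -  58/3, - 3,2, 37/10,sqrt( 15 ), sqrt( 15 ) , 3*sqrt(  2), 3*sqrt ( 2),3*sqrt( 2 ),31, 19 * pi,61 , 68 ] 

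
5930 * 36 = 213480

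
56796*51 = 2896596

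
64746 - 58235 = 6511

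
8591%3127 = 2337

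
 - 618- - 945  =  327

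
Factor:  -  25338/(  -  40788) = 41/66 = 2^( - 1)*3^ ( - 1 )*11^( - 1)*41^1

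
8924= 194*46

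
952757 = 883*1079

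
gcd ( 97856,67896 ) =8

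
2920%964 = 28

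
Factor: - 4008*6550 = - 2^4*3^1* 5^2*131^1*167^1 = -  26252400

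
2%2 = 0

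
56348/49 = 56348/49= 1149.96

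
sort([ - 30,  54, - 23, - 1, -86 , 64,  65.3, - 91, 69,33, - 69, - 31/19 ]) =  [  -  91, - 86, - 69, - 30, - 23,  -  31/19, - 1,33,  54,64, 65.3,69 ]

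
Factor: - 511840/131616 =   -  35/9 =- 3^(-2)*5^1*7^1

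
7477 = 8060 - 583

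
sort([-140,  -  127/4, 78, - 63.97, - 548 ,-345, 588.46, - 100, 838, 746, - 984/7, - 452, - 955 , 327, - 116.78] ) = [ - 955, - 548, - 452,  -  345,-984/7, - 140, - 116.78,  -  100,  -  63.97,-127/4, 78, 327, 588.46,746, 838]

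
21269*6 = 127614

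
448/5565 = 64/795 = 0.08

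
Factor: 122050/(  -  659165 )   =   - 24410/131833 = - 2^1 * 5^1*13^( - 1 ) * 2441^1 * 10141^( - 1)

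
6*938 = 5628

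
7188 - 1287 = 5901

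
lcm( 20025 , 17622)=440550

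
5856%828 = 60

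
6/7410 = 1/1235 =0.00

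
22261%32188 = 22261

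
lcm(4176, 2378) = 171216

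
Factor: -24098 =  - 2^1 * 12049^1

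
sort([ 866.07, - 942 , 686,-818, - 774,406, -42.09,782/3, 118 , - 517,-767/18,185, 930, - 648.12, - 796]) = [ - 942, - 818, - 796, - 774, - 648.12, - 517, - 767/18, - 42.09,118, 185,  782/3,406,686, 866.07,930]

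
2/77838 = 1/38919 = 0.00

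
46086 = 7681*6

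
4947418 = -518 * ( - 9551) 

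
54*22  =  1188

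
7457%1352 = 697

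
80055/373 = 214+ 233/373=214.62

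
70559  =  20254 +50305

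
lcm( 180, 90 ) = 180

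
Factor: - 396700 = - 2^2*5^2*3967^1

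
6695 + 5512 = 12207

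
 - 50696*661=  - 33510056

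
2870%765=575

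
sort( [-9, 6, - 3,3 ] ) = [ - 9 , - 3,3,6]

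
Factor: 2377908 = 2^2*3^2*13^1*5081^1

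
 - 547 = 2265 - 2812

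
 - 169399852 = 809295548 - 978695400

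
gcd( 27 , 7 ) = 1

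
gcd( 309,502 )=1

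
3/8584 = 3/8584 = 0.00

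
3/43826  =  3/43826 = 0.00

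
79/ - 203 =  - 1 + 124/203  =  - 0.39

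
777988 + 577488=1355476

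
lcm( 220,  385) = 1540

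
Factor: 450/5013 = 2^1 * 5^2*557^(  -  1 )= 50/557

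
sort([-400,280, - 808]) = [  -  808 , -400,280 ]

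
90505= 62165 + 28340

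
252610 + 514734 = 767344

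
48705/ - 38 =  - 48705/38  =  - 1281.71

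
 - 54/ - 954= 3/53 = 0.06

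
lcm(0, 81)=0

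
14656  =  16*916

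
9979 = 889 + 9090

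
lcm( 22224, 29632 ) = 88896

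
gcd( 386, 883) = 1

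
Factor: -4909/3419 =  - 13^( - 1) * 263^(-1)*4909^1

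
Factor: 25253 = 25253^1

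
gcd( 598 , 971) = 1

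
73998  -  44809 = 29189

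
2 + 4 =6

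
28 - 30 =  - 2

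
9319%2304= 103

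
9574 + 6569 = 16143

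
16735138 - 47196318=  - 30461180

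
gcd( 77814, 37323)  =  99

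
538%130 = 18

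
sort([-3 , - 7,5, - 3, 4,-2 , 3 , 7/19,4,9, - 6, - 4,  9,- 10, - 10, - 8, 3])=[ - 10, - 10, - 8,-7, - 6, - 4, - 3, - 3, - 2,7/19,  3, 3,4, 4,5, 9, 9 ]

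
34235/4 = 34235/4 = 8558.75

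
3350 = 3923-573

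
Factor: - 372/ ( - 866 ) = 186/433=2^1*3^1*31^1*433^( - 1) 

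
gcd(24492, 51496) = 628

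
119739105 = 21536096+98203009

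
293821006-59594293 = 234226713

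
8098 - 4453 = 3645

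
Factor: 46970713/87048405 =3^( - 3) * 5^( - 1)*19^(-1 ) * 223^1*33937^( - 1 ) * 210631^1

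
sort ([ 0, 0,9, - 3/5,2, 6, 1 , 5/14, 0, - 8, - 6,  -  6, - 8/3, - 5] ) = [ - 8, - 6,-6, - 5 , - 8/3, - 3/5,0,0, 0,  5/14,  1, 2, 6,  9]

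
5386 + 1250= 6636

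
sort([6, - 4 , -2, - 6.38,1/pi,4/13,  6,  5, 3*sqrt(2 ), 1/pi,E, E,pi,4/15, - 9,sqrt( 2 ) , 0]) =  [ - 9 ,- 6.38, - 4, - 2,0, 4/15,4/13, 1/pi,1/pi , sqrt( 2 ), E,  E,pi, 3*sqrt( 2 ),5,6, 6]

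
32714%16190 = 334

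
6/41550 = 1/6925 =0.00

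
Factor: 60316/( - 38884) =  - 15079/9721 = - 17^1*887^1*9721^( - 1)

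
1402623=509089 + 893534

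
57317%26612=4093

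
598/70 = 299/35 = 8.54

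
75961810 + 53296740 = 129258550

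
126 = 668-542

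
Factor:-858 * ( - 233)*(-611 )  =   - 2^1*3^1*11^1*13^2*47^1*  233^1=-122147454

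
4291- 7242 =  - 2951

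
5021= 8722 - 3701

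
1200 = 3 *400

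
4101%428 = 249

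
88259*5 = 441295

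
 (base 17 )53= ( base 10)88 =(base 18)4g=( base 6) 224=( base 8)130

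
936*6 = 5616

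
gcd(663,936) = 39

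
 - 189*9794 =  - 1851066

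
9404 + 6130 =15534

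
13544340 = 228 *59405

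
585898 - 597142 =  - 11244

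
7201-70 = 7131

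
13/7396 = 13/7396 = 0.00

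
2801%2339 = 462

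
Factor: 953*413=7^1*59^1*953^1 = 393589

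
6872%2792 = 1288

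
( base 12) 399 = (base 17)1f5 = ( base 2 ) 1000100101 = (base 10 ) 549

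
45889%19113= 7663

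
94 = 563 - 469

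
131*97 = 12707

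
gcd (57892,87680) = 4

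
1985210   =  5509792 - 3524582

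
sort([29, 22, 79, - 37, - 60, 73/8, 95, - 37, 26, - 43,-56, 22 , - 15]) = [ - 60, - 56, - 43, - 37, - 37, - 15, 73/8,22, 22, 26, 29 , 79, 95 ] 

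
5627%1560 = 947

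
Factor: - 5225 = -5^2*11^1 * 19^1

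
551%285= 266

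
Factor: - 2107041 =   -  3^1 * 702347^1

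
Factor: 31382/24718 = 923/727 =13^1*71^1*727^( - 1) 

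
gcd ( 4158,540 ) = 54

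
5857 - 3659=2198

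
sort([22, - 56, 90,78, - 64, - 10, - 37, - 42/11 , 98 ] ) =[ - 64, - 56, - 37, - 10, - 42/11,22, 78, 90, 98]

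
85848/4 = 21462= 21462.00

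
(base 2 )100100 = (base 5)121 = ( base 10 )36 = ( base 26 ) 1A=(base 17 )22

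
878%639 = 239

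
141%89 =52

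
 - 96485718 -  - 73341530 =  - 23144188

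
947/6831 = 947/6831 = 0.14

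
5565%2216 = 1133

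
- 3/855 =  - 1 + 284/285 = -0.00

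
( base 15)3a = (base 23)29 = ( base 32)1n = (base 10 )55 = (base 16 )37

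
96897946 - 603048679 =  - 506150733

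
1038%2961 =1038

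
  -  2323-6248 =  - 8571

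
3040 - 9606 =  - 6566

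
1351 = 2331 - 980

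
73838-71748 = 2090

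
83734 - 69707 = 14027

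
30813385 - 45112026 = - 14298641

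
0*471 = 0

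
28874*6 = 173244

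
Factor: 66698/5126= 33349/2563 =11^( - 1 ) * 233^ ( - 1)*33349^1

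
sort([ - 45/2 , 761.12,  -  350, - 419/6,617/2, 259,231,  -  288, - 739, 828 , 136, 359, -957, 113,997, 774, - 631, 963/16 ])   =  [  -  957, - 739, - 631, -350 , - 288, - 419/6, - 45/2,963/16, 113, 136,231, 259,617/2,  359, 761.12,774,828,997]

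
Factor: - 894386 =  - 2^1 * 447193^1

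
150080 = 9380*16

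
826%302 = 222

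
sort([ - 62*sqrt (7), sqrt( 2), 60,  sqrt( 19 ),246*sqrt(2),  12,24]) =[ - 62*sqrt( 7),sqrt( 2 ),sqrt( 19),  12,24,60,  246*sqrt(2) ]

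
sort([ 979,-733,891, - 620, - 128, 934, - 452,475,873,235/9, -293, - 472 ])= [  -  733, - 620,  -  472, - 452, - 293, - 128,235/9,  475 , 873,891, 934,979 ] 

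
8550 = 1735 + 6815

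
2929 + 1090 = 4019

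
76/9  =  76/9=8.44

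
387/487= 387/487 = 0.79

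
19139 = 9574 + 9565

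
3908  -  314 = 3594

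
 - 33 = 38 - 71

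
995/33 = 30 + 5/33 = 30.15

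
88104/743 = 118 + 430/743 = 118.58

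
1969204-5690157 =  - 3720953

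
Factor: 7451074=2^1*1399^1*2663^1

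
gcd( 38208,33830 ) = 398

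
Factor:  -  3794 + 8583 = 4789 = 4789^1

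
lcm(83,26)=2158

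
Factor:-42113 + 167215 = 2^1*71^1*881^1 =125102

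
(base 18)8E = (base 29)5D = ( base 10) 158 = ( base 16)9e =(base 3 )12212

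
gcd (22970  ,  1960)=10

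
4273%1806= 661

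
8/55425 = 8/55425 = 0.00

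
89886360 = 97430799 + -7544439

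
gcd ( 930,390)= 30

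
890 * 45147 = 40180830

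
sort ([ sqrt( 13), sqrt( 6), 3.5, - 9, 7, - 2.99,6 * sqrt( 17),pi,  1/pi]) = [ - 9, - 2.99 , 1/pi, sqrt ( 6),pi,  3.5,sqrt(13 )  ,  7, 6*sqrt( 17)]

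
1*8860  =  8860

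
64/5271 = 64/5271 = 0.01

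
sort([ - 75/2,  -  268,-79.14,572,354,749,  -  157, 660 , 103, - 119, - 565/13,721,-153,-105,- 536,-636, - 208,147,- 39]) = [ - 636, - 536,-268,- 208,  -  157, - 153,  -  119, - 105,  -  79.14, - 565/13,- 39, - 75/2, 103,  147, 354,572,660, 721,749] 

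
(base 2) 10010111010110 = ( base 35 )7vq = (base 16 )25d6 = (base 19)17FF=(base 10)9686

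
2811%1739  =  1072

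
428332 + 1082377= 1510709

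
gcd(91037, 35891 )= 1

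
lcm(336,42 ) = 336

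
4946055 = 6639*745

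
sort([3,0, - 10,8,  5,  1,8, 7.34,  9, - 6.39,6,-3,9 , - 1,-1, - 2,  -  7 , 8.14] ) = [ - 10, - 7,-6.39,- 3,  -  2,-1,-1,0,1,3, 5,6,7.34,8,8,8.14,9,9 ] 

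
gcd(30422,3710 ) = 742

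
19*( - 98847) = -1878093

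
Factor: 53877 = 3^1 * 17959^1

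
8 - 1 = 7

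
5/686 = 5/686 = 0.01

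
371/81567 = 7/1539 = 0.00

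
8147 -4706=3441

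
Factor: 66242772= 2^2*3^6*22717^1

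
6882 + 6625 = 13507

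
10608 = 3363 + 7245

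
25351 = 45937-20586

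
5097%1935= 1227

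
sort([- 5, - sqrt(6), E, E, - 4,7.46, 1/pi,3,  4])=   [ - 5, - 4,  -  sqrt( 6 ), 1/pi, E , E,3,  4,7.46] 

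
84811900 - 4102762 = 80709138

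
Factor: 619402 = 2^1  *7^1*151^1*293^1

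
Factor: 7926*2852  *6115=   138229281480 = 2^3*3^1*5^1*23^1*31^1*1223^1*1321^1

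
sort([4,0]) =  [ 0,4 ]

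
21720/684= 1810/57= 31.75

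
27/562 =27/562 = 0.05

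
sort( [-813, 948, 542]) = [ - 813, 542,948]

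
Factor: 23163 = 3^1* 7^1 * 1103^1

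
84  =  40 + 44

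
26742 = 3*8914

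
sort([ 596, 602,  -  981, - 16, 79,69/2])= [-981,  -  16,  69/2,79,596 , 602]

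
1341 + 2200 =3541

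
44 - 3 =41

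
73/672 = 73/672 =0.11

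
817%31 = 11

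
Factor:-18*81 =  - 2^1*3^6 = - 1458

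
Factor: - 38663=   -  23^1*41^2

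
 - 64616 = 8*( - 8077)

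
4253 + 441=4694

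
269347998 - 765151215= - 495803217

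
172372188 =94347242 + 78024946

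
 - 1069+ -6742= - 7811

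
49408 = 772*64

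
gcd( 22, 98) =2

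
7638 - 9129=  - 1491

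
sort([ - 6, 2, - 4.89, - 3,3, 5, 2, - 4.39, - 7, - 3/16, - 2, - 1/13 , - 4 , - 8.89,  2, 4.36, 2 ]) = [-8.89,-7, - 6, - 4.89, - 4.39, - 4, - 3, - 2, - 3/16,  -  1/13,2, 2,2, 2,3 , 4.36,5]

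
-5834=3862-9696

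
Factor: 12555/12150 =2^( - 1 )*3^(-1)*5^( - 1)*31^1 = 31/30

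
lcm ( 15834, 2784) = 253344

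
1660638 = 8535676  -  6875038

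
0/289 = 0 = 0.00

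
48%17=14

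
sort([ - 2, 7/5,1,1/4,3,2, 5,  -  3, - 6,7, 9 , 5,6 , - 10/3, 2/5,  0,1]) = [ - 6, - 10/3,-3,  -  2 , 0,1/4, 2/5,  1,  1,7/5, 2, 3, 5 , 5,6, 7,  9 ]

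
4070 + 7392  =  11462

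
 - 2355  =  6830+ - 9185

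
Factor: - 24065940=- 2^2*3^1*5^1*29^1*13831^1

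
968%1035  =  968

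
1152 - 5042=-3890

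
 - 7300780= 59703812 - 67004592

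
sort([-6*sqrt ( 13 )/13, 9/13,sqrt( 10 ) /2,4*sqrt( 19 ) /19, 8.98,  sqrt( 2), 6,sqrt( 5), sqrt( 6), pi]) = [-6*sqrt(13 )/13,9/13,4*sqrt( 19) /19,sqrt( 2),  sqrt(10 )/2, sqrt( 5 ),  sqrt( 6 ), pi, 6,8.98]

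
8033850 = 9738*825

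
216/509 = 216/509 = 0.42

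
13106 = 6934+6172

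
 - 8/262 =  - 4/131 =- 0.03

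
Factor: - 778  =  -2^1*389^1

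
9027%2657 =1056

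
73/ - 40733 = -73/40733 = -0.00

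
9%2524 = 9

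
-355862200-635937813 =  - 991800013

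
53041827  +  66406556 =119448383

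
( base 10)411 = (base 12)2A3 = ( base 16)19B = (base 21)JC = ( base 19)12c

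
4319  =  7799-3480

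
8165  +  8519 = 16684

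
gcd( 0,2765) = 2765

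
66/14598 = 11/2433 = 0.00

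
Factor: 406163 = 19^1 * 21377^1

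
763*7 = 5341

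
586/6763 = 586/6763=0.09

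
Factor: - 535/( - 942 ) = 2^( - 1 )*3^( - 1 )*5^1*107^1*157^( - 1 )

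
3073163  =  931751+2141412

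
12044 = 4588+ 7456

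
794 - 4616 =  - 3822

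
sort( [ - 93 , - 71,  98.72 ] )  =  [ - 93, - 71, 98.72]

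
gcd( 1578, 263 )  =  263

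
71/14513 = 71/14513 =0.00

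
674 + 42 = 716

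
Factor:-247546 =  - 2^1 * 13^1*9521^1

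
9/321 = 3/107=0.03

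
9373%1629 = 1228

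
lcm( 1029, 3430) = 10290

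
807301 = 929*869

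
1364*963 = 1313532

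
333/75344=333/75344 = 0.00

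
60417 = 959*63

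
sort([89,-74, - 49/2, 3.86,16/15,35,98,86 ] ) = [ - 74,- 49/2,16/15,3.86,35,86,89,98]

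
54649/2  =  27324 + 1/2= 27324.50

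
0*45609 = 0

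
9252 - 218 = 9034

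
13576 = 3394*4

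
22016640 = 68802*320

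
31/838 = 31/838 = 0.04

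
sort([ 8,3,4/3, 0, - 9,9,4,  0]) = [ - 9,0, 0, 4/3 , 3, 4,8, 9 ]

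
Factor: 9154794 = 2^1*3^1*11^1  *59^1*2351^1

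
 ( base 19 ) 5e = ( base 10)109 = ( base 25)49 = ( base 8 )155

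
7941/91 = 7941/91 = 87.26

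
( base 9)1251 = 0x3A9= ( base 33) sd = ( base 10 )937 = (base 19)2B6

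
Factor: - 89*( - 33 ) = 2937 =3^1*11^1*89^1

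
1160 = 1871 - 711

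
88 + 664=752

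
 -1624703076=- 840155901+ - 784547175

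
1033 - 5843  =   - 4810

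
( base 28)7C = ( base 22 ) 9A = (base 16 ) d0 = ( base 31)6M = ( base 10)208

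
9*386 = 3474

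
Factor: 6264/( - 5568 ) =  - 2^( - 3)*3^2= - 9/8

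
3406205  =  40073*85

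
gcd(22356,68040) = 972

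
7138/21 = 339 + 19/21 = 339.90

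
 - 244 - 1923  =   - 2167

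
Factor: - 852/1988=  - 3^1  *7^( - 1 ) = -3/7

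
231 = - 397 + 628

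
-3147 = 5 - 3152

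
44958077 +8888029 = 53846106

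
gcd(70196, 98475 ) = 1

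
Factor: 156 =2^2 *3^1*13^1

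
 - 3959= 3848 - 7807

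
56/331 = 56/331 = 0.17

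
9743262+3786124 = 13529386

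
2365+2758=5123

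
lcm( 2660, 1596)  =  7980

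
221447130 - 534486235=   -  313039105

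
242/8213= 242/8213 = 0.03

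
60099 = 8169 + 51930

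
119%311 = 119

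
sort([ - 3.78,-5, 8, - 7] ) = [ - 7,  -  5, -3.78, 8 ]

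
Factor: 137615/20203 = 5^1*17^1*89^( - 1 )*227^( - 1 )*1619^1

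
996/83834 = 498/41917 = 0.01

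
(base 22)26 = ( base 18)2E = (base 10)50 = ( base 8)62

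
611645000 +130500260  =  742145260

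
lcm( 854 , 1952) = 13664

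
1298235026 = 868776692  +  429458334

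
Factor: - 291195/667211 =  - 3^4*5^1*719^1*667211^ ( - 1)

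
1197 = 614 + 583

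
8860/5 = 1772= 1772.00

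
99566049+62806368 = 162372417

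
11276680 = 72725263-61448583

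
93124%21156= 8500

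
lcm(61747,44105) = 308735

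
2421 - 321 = 2100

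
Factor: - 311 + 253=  - 2^1 *29^1 = - 58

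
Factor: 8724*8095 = 2^2 * 3^1*5^1*727^1*1619^1 = 70620780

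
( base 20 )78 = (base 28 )58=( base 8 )224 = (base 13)B5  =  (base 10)148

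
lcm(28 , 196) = 196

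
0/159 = 0 = 0.00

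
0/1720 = 0 =0.00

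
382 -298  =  84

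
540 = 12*45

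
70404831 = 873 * 80647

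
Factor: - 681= - 3^1*227^1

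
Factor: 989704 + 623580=2^2*151^1*2671^1= 1613284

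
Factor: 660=2^2 * 3^1*5^1*11^1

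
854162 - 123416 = 730746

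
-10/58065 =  - 2/11613 = -  0.00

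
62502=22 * 2841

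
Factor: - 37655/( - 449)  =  5^1*17^1*  443^1*449^( - 1)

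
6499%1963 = 610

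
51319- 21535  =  29784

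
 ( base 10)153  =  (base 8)231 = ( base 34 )4h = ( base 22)6l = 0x99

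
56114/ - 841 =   -  56114/841 = - 66.72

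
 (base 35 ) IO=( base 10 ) 654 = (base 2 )1010001110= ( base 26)p4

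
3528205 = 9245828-5717623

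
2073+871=2944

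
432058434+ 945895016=1377953450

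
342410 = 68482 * 5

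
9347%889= 457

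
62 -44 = 18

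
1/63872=1/63872 = 0.00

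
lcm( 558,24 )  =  2232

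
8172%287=136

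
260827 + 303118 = 563945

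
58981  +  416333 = 475314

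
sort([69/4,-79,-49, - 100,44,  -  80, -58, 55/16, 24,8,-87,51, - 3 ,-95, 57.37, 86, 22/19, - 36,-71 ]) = [ - 100,- 95, - 87, - 80,-79,-71, -58  ,-49, - 36, - 3,  22/19,55/16,8 , 69/4, 24,  44, 51, 57.37,86 ] 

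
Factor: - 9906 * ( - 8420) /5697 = 2^3*3^(- 2 ) * 5^1 * 13^1*127^1*211^(  -  1 )*421^1= 27802840/1899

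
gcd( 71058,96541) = 1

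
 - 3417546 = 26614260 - 30031806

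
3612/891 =4 + 16/297=4.05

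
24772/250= 12386/125=99.09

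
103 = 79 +24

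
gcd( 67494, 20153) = 7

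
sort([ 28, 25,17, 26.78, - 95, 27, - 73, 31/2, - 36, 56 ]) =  [ - 95 ,-73, - 36,31/2,17, 25, 26.78, 27,28, 56 ]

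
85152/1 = 85152 = 85152.00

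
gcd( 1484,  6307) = 371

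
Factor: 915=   3^1 * 5^1*61^1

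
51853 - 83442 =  - 31589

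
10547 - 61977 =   -  51430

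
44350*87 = 3858450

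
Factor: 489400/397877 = 2^3*5^2*23^( - 1)*2447^1*17299^(-1 )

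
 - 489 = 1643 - 2132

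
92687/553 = 167  +  48/79 = 167.61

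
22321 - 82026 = - 59705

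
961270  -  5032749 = -4071479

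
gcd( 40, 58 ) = 2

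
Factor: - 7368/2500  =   -1842/625 = -2^1*3^1*5^( - 4 )*307^1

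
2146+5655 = 7801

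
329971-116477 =213494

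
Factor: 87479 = 7^1*12497^1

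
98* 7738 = 758324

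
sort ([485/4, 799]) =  [ 485/4,799 ]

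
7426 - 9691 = -2265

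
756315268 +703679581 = 1459994849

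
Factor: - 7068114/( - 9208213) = 2^1*3^3 * 7^(- 1) * 19^1*83^2*167^( - 1) *7877^( - 1)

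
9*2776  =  24984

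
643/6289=643/6289 = 0.10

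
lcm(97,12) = 1164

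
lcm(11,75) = 825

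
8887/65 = 136 + 47/65 = 136.72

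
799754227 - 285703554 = 514050673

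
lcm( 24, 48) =48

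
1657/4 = 414 + 1/4 = 414.25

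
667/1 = 667 = 667.00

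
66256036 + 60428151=126684187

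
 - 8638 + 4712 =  -3926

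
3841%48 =1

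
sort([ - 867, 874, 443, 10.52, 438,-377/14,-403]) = [-867,-403,  -  377/14 , 10.52, 438, 443,874]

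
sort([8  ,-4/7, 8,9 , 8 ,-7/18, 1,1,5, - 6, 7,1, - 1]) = [ - 6, - 1, - 4/7 , - 7/18 , 1,1, 1, 5,  7, 8, 8, 8,9]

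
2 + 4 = 6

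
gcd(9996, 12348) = 588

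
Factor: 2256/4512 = 2^(- 1 ) = 1/2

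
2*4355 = 8710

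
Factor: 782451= 3^2 *86939^1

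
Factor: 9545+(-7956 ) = 1589 = 7^1*227^1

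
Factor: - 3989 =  - 3989^1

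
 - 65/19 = -65/19=-  3.42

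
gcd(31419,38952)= 9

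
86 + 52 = 138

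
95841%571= 484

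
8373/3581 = 2 + 1211/3581 = 2.34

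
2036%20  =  16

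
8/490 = 4/245 = 0.02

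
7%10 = 7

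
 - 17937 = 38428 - 56365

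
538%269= 0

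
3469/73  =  3469/73 =47.52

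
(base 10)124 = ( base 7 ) 235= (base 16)7c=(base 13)97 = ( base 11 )103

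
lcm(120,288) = 1440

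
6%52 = 6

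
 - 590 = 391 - 981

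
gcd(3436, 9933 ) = 1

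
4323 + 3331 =7654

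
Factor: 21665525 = 5^2*7^1 * 123803^1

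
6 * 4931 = 29586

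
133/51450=19/7350 = 0.00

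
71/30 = 71/30 =2.37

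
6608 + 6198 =12806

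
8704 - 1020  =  7684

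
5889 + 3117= 9006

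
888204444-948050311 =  - 59845867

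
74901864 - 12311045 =62590819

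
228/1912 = 57/478 = 0.12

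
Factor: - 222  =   - 2^1*3^1*37^1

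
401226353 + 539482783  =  940709136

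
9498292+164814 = 9663106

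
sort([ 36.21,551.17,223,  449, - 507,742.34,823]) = [-507, 36.21,  223,  449, 551.17, 742.34,  823]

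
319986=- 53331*(-6) 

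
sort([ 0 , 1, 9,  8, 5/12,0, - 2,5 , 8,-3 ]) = [ - 3,  -  2, 0,  0, 5/12 , 1, 5,8,8, 9 ] 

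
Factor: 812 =2^2*7^1*29^1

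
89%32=25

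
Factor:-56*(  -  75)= 4200  =  2^3*3^1*5^2 * 7^1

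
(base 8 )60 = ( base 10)48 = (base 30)1i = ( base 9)53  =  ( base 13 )39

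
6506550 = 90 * 72295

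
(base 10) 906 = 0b1110001010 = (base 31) t7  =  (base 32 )sa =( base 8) 1612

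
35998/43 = 837 + 7/43 =837.16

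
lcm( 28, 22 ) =308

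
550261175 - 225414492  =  324846683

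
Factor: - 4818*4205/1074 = -5^1*11^1*29^2 * 73^1*179^( - 1) = -3376615/179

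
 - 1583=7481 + -9064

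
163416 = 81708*2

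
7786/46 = 3893/23 =169.26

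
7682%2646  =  2390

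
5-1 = 4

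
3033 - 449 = 2584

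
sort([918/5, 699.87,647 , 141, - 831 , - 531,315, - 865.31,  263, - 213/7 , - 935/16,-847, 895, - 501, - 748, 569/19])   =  [ - 865.31, -847, -831,- 748,- 531,-501, - 935/16, - 213/7, 569/19, 141,918/5, 263,315,647, 699.87,895] 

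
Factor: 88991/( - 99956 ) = -2^(  -  2 )*7^1*12713^1*24989^( - 1)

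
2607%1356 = 1251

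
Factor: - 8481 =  -3^1*11^1*257^1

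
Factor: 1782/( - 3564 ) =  - 2^( - 1) = - 1/2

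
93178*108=10063224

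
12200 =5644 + 6556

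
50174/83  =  604 + 42/83 = 604.51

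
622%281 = 60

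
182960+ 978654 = 1161614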